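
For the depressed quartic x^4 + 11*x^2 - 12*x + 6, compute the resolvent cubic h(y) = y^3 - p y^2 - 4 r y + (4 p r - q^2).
h(y) = y^3 - 11*y^2 - 24*y + 120

Identify coefficients: p = 11, q = -12, r = 6.
Plug into h(y) = y^3 - p y^2 - 4 r y + (4 p r - q^2):
  h(y) = y^3 - (11) y^2 - 4*(6) y + (4*(11)*(6) - (-12)^2)
       = y^3 + (-11) y^2 + (-24) y + (120).
Simplifying: h(y) = y^3 - 11*y^2 - 24*y + 120.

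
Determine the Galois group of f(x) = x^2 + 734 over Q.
Gal(K/Q) = Z/2Z (cyclic of order 2)

x^2 + 734 is irreducible over Q since -734 is not a rational square. The splitting field Q(sqrt(-734)) has degree 2 over Q, and its unique nontrivial automorphism is sqrt(-734) ↦ -sqrt(-734). Hence Gal(Q(sqrt(-734))/Q) = Z/2Z.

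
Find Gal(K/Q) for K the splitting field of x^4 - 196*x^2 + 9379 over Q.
Gal(K/Q) = V_4 (Klein four-group, Z/2Z × Z/2Z)

f factors as (x^2 - 83)(x^2 - 113), so the splitting field is K = Q(sqrt(83), sqrt(113)). The elements 83, 113, 9379 are all non-squares in Q, so sqrt(83) and sqrt(113) generate independent quadratic extensions. Thus [K:Q] = 4 and Gal(K/Q) is generated by the two order-2 automorphisms sqrt(83) ↦ -sqrt(83) and sqrt(113) ↦ -sqrt(113), giving V_4.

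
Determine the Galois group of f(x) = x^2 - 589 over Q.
Gal(K/Q) = Z/2Z (cyclic of order 2)

x^2 - 589 is irreducible over Q since 589 is not a rational square. The splitting field Q(sqrt(589)) has degree 2 over Q, and its unique nontrivial automorphism is sqrt(589) ↦ -sqrt(589). Hence Gal(Q(sqrt(589))/Q) = Z/2Z.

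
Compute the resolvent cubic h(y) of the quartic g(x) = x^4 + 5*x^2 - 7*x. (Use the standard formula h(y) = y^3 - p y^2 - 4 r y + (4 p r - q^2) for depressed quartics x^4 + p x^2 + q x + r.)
h(y) = y^3 - 5*y^2 - 49

Identify coefficients: p = 5, q = -7, r = 0.
Plug into h(y) = y^3 - p y^2 - 4 r y + (4 p r - q^2):
  h(y) = y^3 - (5) y^2 - 4*(0) y + (4*(5)*(0) - (-7)^2)
       = y^3 + (-5) y^2 + (0) y + (-49).
Simplifying: h(y) = y^3 - 5*y^2 - 49.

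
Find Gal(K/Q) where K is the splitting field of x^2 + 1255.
Gal(K/Q) = Z/2Z (cyclic of order 2)

x^2 + 1255 is irreducible over Q since -1255 is not a rational square. The splitting field Q(sqrt(-1255)) has degree 2 over Q, and its unique nontrivial automorphism is sqrt(-1255) ↦ -sqrt(-1255). Hence Gal(Q(sqrt(-1255))/Q) = Z/2Z.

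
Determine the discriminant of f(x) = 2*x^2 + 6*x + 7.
Δ = -20

For a quadratic a x^2 + b x + c the discriminant is Δ = b^2 - 4ac = (6)^2 - 4*(2)*(7) = 36 - (56) = -20.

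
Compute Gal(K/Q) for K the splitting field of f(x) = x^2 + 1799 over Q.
Gal(K/Q) = Z/2Z (cyclic of order 2)

x^2 + 1799 is irreducible over Q since -1799 is not a rational square. The splitting field Q(sqrt(-1799)) has degree 2 over Q, and its unique nontrivial automorphism is sqrt(-1799) ↦ -sqrt(-1799). Hence Gal(Q(sqrt(-1799))/Q) = Z/2Z.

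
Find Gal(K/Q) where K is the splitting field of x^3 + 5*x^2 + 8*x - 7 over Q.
Gal(K/Q) = S_3 (symmetric group of order 6)

Compute the discriminant of x^3 + (5)*x^2 + (8)*x + (-7): Δ = -3311. Since Δ is not a rational square, the Galois group is not contained in A_3; it must be the full S_3 (irreducibility of the cubic rules out anything smaller).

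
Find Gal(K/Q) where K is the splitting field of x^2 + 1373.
Gal(K/Q) = Z/2Z (cyclic of order 2)

x^2 + 1373 is irreducible over Q since -1373 is not a rational square. The splitting field Q(sqrt(-1373)) has degree 2 over Q, and its unique nontrivial automorphism is sqrt(-1373) ↦ -sqrt(-1373). Hence Gal(Q(sqrt(-1373))/Q) = Z/2Z.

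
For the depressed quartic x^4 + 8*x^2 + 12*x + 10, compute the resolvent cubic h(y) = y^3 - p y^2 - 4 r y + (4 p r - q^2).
h(y) = y^3 - 8*y^2 - 40*y + 176

Identify coefficients: p = 8, q = 12, r = 10.
Plug into h(y) = y^3 - p y^2 - 4 r y + (4 p r - q^2):
  h(y) = y^3 - (8) y^2 - 4*(10) y + (4*(8)*(10) - (12)^2)
       = y^3 + (-8) y^2 + (-40) y + (176).
Simplifying: h(y) = y^3 - 8*y^2 - 40*y + 176.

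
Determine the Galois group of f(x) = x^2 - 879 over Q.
Gal(K/Q) = Z/2Z (cyclic of order 2)

x^2 - 879 is irreducible over Q since 879 is not a rational square. The splitting field Q(sqrt(879)) has degree 2 over Q, and its unique nontrivial automorphism is sqrt(879) ↦ -sqrt(879). Hence Gal(Q(sqrt(879))/Q) = Z/2Z.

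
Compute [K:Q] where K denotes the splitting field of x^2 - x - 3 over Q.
[K:Q] = 2

The discriminant of x^2 + (-1)*x + (-3) is b^2 - 4c = 1 - (-12) = 13. Since 13 is not a perfect square in Q, the polynomial is irreducible over Q. Its two roots generate a degree-2 extension, so [K:Q] = 2.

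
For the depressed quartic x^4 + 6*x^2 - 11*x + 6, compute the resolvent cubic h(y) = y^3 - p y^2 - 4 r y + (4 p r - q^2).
h(y) = y^3 - 6*y^2 - 24*y + 23

Identify coefficients: p = 6, q = -11, r = 6.
Plug into h(y) = y^3 - p y^2 - 4 r y + (4 p r - q^2):
  h(y) = y^3 - (6) y^2 - 4*(6) y + (4*(6)*(6) - (-11)^2)
       = y^3 + (-6) y^2 + (-24) y + (23).
Simplifying: h(y) = y^3 - 6*y^2 - 24*y + 23.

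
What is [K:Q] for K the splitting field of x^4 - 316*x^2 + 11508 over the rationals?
[K:Q] = 4

f factors as (x^2 - 42)(x^2 - 274); the splitting field is K = Q(sqrt(42), sqrt(274)). Since 42, 274, and 11508 are all non-squares in Q, the three subfields Q(sqrt(42)), Q(sqrt(274)), Q(sqrt(11508)) are distinct degree-2 extensions, so [K:Q] = 4 (Klein four Galois group).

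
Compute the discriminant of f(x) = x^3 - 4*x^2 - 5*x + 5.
Δ = 3305

For x^3 + a x^2 + b x + c the discriminant is Δ = 18 a b c - 4 a^3 c + a^2 b^2 - 4 b^3 - 27 c^2.
Plug a = -4, b = -5, c = 5:
  18*(-4)*(-5)*(5) - 4*(-4)^3*(5) + (-4)^2*(-5)^2 - 4*(-5)^3 - 27*(5)^2
  = 1800 + (1280) + 400 + (500) + (-675)
  = 3305.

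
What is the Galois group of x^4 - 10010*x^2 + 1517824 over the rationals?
Gal(K/Q) = Z/2Z (cyclic of order 2)

f factors as (x^2 - 154)(x^2 - 9856), so the splitting field is K = Q(sqrt(154), sqrt(9856)). The squarefree part of 154 is 154 and the squarefree part of 9856 is also 154, so sqrt(154) and sqrt(9856) are both rational multiples of sqrt(154). Hence Q(sqrt(154)) = Q(sqrt(9856)) = Q(sqrt(154)), and the splitting field collapses to a single degree-2 extension with Galois group Z/2Z.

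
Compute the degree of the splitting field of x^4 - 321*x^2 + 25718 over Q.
[K:Q] = 4

f factors as (x^2 - 154)(x^2 - 167); the splitting field is K = Q(sqrt(154), sqrt(167)). Since 154, 167, and 25718 are all non-squares in Q, the three subfields Q(sqrt(154)), Q(sqrt(167)), Q(sqrt(25718)) are distinct degree-2 extensions, so [K:Q] = 4 (Klein four Galois group).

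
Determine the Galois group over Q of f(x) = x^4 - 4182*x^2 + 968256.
Gal(K/Q) = Z/2Z (cyclic of order 2)

f factors as (x^2 - 246)(x^2 - 3936), so the splitting field is K = Q(sqrt(246), sqrt(3936)). The squarefree part of 246 is 246 and the squarefree part of 3936 is also 246, so sqrt(246) and sqrt(3936) are both rational multiples of sqrt(246). Hence Q(sqrt(246)) = Q(sqrt(3936)) = Q(sqrt(246)), and the splitting field collapses to a single degree-2 extension with Galois group Z/2Z.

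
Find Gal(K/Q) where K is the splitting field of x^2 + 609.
Gal(K/Q) = Z/2Z (cyclic of order 2)

x^2 + 609 is irreducible over Q since -609 is not a rational square. The splitting field Q(sqrt(-609)) has degree 2 over Q, and its unique nontrivial automorphism is sqrt(-609) ↦ -sqrt(-609). Hence Gal(Q(sqrt(-609))/Q) = Z/2Z.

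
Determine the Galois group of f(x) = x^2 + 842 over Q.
Gal(K/Q) = Z/2Z (cyclic of order 2)

x^2 + 842 is irreducible over Q since -842 is not a rational square. The splitting field Q(sqrt(-842)) has degree 2 over Q, and its unique nontrivial automorphism is sqrt(-842) ↦ -sqrt(-842). Hence Gal(Q(sqrt(-842))/Q) = Z/2Z.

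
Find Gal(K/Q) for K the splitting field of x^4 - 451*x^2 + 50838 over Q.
Gal(K/Q) = V_4 (Klein four-group, Z/2Z × Z/2Z)

f factors as (x^2 - 229)(x^2 - 222), so the splitting field is K = Q(sqrt(229), sqrt(222)). The elements 229, 222, 50838 are all non-squares in Q, so sqrt(229) and sqrt(222) generate independent quadratic extensions. Thus [K:Q] = 4 and Gal(K/Q) is generated by the two order-2 automorphisms sqrt(229) ↦ -sqrt(229) and sqrt(222) ↦ -sqrt(222), giving V_4.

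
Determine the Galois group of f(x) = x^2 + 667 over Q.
Gal(K/Q) = Z/2Z (cyclic of order 2)

x^2 + 667 is irreducible over Q since -667 is not a rational square. The splitting field Q(sqrt(-667)) has degree 2 over Q, and its unique nontrivial automorphism is sqrt(-667) ↦ -sqrt(-667). Hence Gal(Q(sqrt(-667))/Q) = Z/2Z.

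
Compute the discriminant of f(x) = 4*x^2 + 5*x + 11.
Δ = -151

For a quadratic a x^2 + b x + c the discriminant is Δ = b^2 - 4ac = (5)^2 - 4*(4)*(11) = 25 - (176) = -151.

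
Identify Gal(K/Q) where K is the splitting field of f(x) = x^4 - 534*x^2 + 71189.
Gal(K/Q) = V_4 (Klein four-group, Z/2Z × Z/2Z)

f factors as (x^2 - 257)(x^2 - 277), so the splitting field is K = Q(sqrt(257), sqrt(277)). The elements 257, 277, 71189 are all non-squares in Q, so sqrt(257) and sqrt(277) generate independent quadratic extensions. Thus [K:Q] = 4 and Gal(K/Q) is generated by the two order-2 automorphisms sqrt(257) ↦ -sqrt(257) and sqrt(277) ↦ -sqrt(277), giving V_4.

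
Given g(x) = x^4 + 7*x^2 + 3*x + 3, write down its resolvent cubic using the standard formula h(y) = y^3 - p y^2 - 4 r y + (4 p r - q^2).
h(y) = y^3 - 7*y^2 - 12*y + 75

Identify coefficients: p = 7, q = 3, r = 3.
Plug into h(y) = y^3 - p y^2 - 4 r y + (4 p r - q^2):
  h(y) = y^3 - (7) y^2 - 4*(3) y + (4*(7)*(3) - (3)^2)
       = y^3 + (-7) y^2 + (-12) y + (75).
Simplifying: h(y) = y^3 - 7*y^2 - 12*y + 75.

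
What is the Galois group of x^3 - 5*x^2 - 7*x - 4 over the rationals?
Gal(K/Q) = S_3 (symmetric group of order 6)

Compute the discriminant of x^3 + (-5)*x^2 + (-7)*x + (-4): Δ = -2355. Since Δ is not a rational square, the Galois group is not contained in A_3; it must be the full S_3 (irreducibility of the cubic rules out anything smaller).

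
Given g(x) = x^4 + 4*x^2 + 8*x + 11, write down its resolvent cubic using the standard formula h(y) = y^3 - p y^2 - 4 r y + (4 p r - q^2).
h(y) = y^3 - 4*y^2 - 44*y + 112

Identify coefficients: p = 4, q = 8, r = 11.
Plug into h(y) = y^3 - p y^2 - 4 r y + (4 p r - q^2):
  h(y) = y^3 - (4) y^2 - 4*(11) y + (4*(4)*(11) - (8)^2)
       = y^3 + (-4) y^2 + (-44) y + (112).
Simplifying: h(y) = y^3 - 4*y^2 - 44*y + 112.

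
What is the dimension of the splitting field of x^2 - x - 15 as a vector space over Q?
[K:Q] = 2

The discriminant of x^2 + (-1)*x + (-15) is b^2 - 4c = 1 - (-60) = 61. Since 61 is not a perfect square in Q, the polynomial is irreducible over Q. Its two roots generate a degree-2 extension, so [K:Q] = 2.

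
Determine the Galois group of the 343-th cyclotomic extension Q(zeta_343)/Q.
|Gal(Q(zeta_343)/Q)| = phi(343) = 294; group ≅ (Z/343Z)^* ≅ Z/294Z

The n-th cyclotomic polynomial Φ_343(x) is the minimal polynomial of zeta_343 over Q and has degree phi(343) = 294. So Q(zeta_343) is a degree-294 Galois extension with Galois group (Z/343Z)^*. (Z/343Z)^* is cyclic since 343 is an odd prime power (or 4). Hence Gal(Q(zeta_343)/Q) ≅ Z/294Z.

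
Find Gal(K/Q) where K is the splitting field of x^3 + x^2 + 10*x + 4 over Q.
Gal(K/Q) = S_3 (symmetric group of order 6)

Compute the discriminant of x^3 + (1)*x^2 + (10)*x + (4): Δ = -3628. Since Δ is not a rational square, the Galois group is not contained in A_3; it must be the full S_3 (irreducibility of the cubic rules out anything smaller).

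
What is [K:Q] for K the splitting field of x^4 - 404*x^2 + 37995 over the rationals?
[K:Q] = 4

f factors as (x^2 - 255)(x^2 - 149); the splitting field is K = Q(sqrt(255), sqrt(149)). Since 255, 149, and 37995 are all non-squares in Q, the three subfields Q(sqrt(255)), Q(sqrt(149)), Q(sqrt(37995)) are distinct degree-2 extensions, so [K:Q] = 4 (Klein four Galois group).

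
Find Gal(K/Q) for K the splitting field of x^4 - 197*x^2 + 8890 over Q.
Gal(K/Q) = V_4 (Klein four-group, Z/2Z × Z/2Z)

f factors as (x^2 - 127)(x^2 - 70), so the splitting field is K = Q(sqrt(127), sqrt(70)). The elements 127, 70, 8890 are all non-squares in Q, so sqrt(127) and sqrt(70) generate independent quadratic extensions. Thus [K:Q] = 4 and Gal(K/Q) is generated by the two order-2 automorphisms sqrt(127) ↦ -sqrt(127) and sqrt(70) ↦ -sqrt(70), giving V_4.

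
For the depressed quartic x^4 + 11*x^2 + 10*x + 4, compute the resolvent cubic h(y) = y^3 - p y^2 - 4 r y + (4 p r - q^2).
h(y) = y^3 - 11*y^2 - 16*y + 76

Identify coefficients: p = 11, q = 10, r = 4.
Plug into h(y) = y^3 - p y^2 - 4 r y + (4 p r - q^2):
  h(y) = y^3 - (11) y^2 - 4*(4) y + (4*(11)*(4) - (10)^2)
       = y^3 + (-11) y^2 + (-16) y + (76).
Simplifying: h(y) = y^3 - 11*y^2 - 16*y + 76.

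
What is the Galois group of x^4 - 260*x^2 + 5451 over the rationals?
Gal(K/Q) = V_4 (Klein four-group, Z/2Z × Z/2Z)

f factors as (x^2 - 237)(x^2 - 23), so the splitting field is K = Q(sqrt(237), sqrt(23)). The elements 237, 23, 5451 are all non-squares in Q, so sqrt(237) and sqrt(23) generate independent quadratic extensions. Thus [K:Q] = 4 and Gal(K/Q) is generated by the two order-2 automorphisms sqrt(237) ↦ -sqrt(237) and sqrt(23) ↦ -sqrt(23), giving V_4.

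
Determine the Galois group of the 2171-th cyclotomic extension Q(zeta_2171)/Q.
|Gal(Q(zeta_2171)/Q)| = phi(2171) = 1992; group ≅ (Z/2171Z)^* ≅ Z/12Z × Z/166Z

The n-th cyclotomic polynomial Φ_2171(x) is the minimal polynomial of zeta_2171 over Q and has degree phi(2171) = 1992. So Q(zeta_2171) is a degree-1992 Galois extension with Galois group (Z/2171Z)^*. By CRT, (Z/2171Z)^* ≅ (Z/13Z)^* × (Z/167Z)^*. Each prime-power unit group is (Z/13Z)^* ≅ Z/12Z; (Z/167Z)^* ≅ Z/166Z. Hence Gal(Q(zeta_2171)/Q) ≅ Z/12Z × Z/166Z.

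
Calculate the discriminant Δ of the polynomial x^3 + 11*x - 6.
Δ = -6296

For a depressed cubic x^3 + p x + q the discriminant is Δ = -4 p^3 - 27 q^2 = -4*(11)^3 - 27*(-6)^2 = -5324 - 972 = -6296.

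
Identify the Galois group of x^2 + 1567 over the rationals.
Gal(K/Q) = Z/2Z (cyclic of order 2)

x^2 + 1567 is irreducible over Q since -1567 is not a rational square. The splitting field Q(sqrt(-1567)) has degree 2 over Q, and its unique nontrivial automorphism is sqrt(-1567) ↦ -sqrt(-1567). Hence Gal(Q(sqrt(-1567))/Q) = Z/2Z.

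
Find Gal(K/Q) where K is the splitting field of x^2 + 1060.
Gal(K/Q) = Z/2Z (cyclic of order 2)

x^2 + 1060 is irreducible over Q since -1060 is not a rational square. The splitting field Q(sqrt(-1060)) has degree 2 over Q, and its unique nontrivial automorphism is sqrt(-1060) ↦ -sqrt(-1060). Hence Gal(Q(sqrt(-1060))/Q) = Z/2Z.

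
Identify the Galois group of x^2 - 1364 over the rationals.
Gal(K/Q) = Z/2Z (cyclic of order 2)

x^2 - 1364 is irreducible over Q since 1364 is not a rational square. The splitting field Q(sqrt(1364)) has degree 2 over Q, and its unique nontrivial automorphism is sqrt(1364) ↦ -sqrt(1364). Hence Gal(Q(sqrt(1364))/Q) = Z/2Z.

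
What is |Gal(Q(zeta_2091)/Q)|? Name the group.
|Gal(Q(zeta_2091)/Q)| = phi(2091) = 1280; group ≅ (Z/2091Z)^* ≅ Z/2Z × Z/16Z × Z/40Z

The n-th cyclotomic polynomial Φ_2091(x) is the minimal polynomial of zeta_2091 over Q and has degree phi(2091) = 1280. So Q(zeta_2091) is a degree-1280 Galois extension with Galois group (Z/2091Z)^*. By CRT, (Z/2091Z)^* ≅ (Z/3Z)^* × (Z/17Z)^* × (Z/41Z)^*. Each prime-power unit group is (Z/3Z)^* ≅ Z/2Z; (Z/17Z)^* ≅ Z/16Z; (Z/41Z)^* ≅ Z/40Z. Hence Gal(Q(zeta_2091)/Q) ≅ Z/2Z × Z/16Z × Z/40Z.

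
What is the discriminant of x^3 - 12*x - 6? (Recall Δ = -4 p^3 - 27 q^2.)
Δ = 5940

For a depressed cubic x^3 + p x + q the discriminant is Δ = -4 p^3 - 27 q^2 = -4*(-12)^3 - 27*(-6)^2 = 6912 - 972 = 5940.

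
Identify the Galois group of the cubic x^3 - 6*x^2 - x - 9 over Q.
Gal(K/Q) = S_3 (symmetric group of order 6)

Compute the discriminant of x^3 + (-6)*x^2 + (-1)*x + (-9): Δ = -10895. Since Δ is not a rational square, the Galois group is not contained in A_3; it must be the full S_3 (irreducibility of the cubic rules out anything smaller).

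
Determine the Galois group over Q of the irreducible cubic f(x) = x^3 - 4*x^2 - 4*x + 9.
Gal(K/Q) = S_3 (symmetric group of order 6)

Compute the discriminant of x^3 + (-4)*x^2 + (-4)*x + (9): Δ = 3221. Since Δ is not a rational square, the Galois group is not contained in A_3; it must be the full S_3 (irreducibility of the cubic rules out anything smaller).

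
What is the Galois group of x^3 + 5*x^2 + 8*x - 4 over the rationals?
Gal(K/Q) = S_3 (symmetric group of order 6)

Compute the discriminant of x^3 + (5)*x^2 + (8)*x + (-4): Δ = -1760. Since Δ is not a rational square, the Galois group is not contained in A_3; it must be the full S_3 (irreducibility of the cubic rules out anything smaller).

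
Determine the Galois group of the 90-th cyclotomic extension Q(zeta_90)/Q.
|Gal(Q(zeta_90)/Q)| = phi(90) = 24; group ≅ (Z/90Z)^* ≅ Z/4Z × Z/6Z

The n-th cyclotomic polynomial Φ_90(x) is the minimal polynomial of zeta_90 over Q and has degree phi(90) = 24. So Q(zeta_90) is a degree-24 Galois extension with Galois group (Z/90Z)^*. By CRT, (Z/90Z)^* ≅ (Z/2Z)^* × (Z/9Z)^* × (Z/5Z)^*. Each prime-power unit group is (Z/2Z)^* ≅ trivial group (order 1); (Z/9Z)^* ≅ Z/6Z; (Z/5Z)^* ≅ Z/4Z. Hence Gal(Q(zeta_90)/Q) ≅ Z/4Z × Z/6Z.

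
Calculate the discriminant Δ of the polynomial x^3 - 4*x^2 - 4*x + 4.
Δ = 2256

For x^3 + a x^2 + b x + c the discriminant is Δ = 18 a b c - 4 a^3 c + a^2 b^2 - 4 b^3 - 27 c^2.
Plug a = -4, b = -4, c = 4:
  18*(-4)*(-4)*(4) - 4*(-4)^3*(4) + (-4)^2*(-4)^2 - 4*(-4)^3 - 27*(4)^2
  = 1152 + (1024) + 256 + (256) + (-432)
  = 2256.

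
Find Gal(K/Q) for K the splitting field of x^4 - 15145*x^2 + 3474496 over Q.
Gal(K/Q) = Z/2Z (cyclic of order 2)

f factors as (x^2 - 14912)(x^2 - 233), so the splitting field is K = Q(sqrt(14912), sqrt(233)). The squarefree part of 14912 is 233 and the squarefree part of 233 is also 233, so sqrt(14912) and sqrt(233) are both rational multiples of sqrt(233). Hence Q(sqrt(14912)) = Q(sqrt(233)) = Q(sqrt(233)), and the splitting field collapses to a single degree-2 extension with Galois group Z/2Z.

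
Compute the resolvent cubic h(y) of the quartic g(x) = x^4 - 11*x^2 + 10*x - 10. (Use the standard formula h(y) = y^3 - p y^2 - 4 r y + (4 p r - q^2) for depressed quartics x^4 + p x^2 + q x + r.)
h(y) = y^3 + 11*y^2 + 40*y + 340

Identify coefficients: p = -11, q = 10, r = -10.
Plug into h(y) = y^3 - p y^2 - 4 r y + (4 p r - q^2):
  h(y) = y^3 - (-11) y^2 - 4*(-10) y + (4*(-11)*(-10) - (10)^2)
       = y^3 + (11) y^2 + (40) y + (340).
Simplifying: h(y) = y^3 + 11*y^2 + 40*y + 340.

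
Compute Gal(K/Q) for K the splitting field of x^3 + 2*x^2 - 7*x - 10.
Gal(K/Q) = S_3 (symmetric group of order 6)

Compute the discriminant of x^3 + (2)*x^2 + (-7)*x + (-10): Δ = 1708. Since Δ is not a rational square, the Galois group is not contained in A_3; it must be the full S_3 (irreducibility of the cubic rules out anything smaller).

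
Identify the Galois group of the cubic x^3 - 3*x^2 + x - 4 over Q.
Gal(K/Q) = S_3 (symmetric group of order 6)

Compute the discriminant of x^3 + (-3)*x^2 + (1)*x + (-4): Δ = -643. Since Δ is not a rational square, the Galois group is not contained in A_3; it must be the full S_3 (irreducibility of the cubic rules out anything smaller).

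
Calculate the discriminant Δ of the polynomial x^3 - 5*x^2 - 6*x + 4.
Δ = 5492

For x^3 + a x^2 + b x + c the discriminant is Δ = 18 a b c - 4 a^3 c + a^2 b^2 - 4 b^3 - 27 c^2.
Plug a = -5, b = -6, c = 4:
  18*(-5)*(-6)*(4) - 4*(-5)^3*(4) + (-5)^2*(-6)^2 - 4*(-6)^3 - 27*(4)^2
  = 2160 + (2000) + 900 + (864) + (-432)
  = 5492.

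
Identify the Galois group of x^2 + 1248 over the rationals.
Gal(K/Q) = Z/2Z (cyclic of order 2)

x^2 + 1248 is irreducible over Q since -1248 is not a rational square. The splitting field Q(sqrt(-1248)) has degree 2 over Q, and its unique nontrivial automorphism is sqrt(-1248) ↦ -sqrt(-1248). Hence Gal(Q(sqrt(-1248))/Q) = Z/2Z.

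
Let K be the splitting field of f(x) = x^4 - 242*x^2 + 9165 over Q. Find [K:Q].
[K:Q] = 4

f factors as (x^2 - 195)(x^2 - 47); the splitting field is K = Q(sqrt(195), sqrt(47)). Since 195, 47, and 9165 are all non-squares in Q, the three subfields Q(sqrt(195)), Q(sqrt(47)), Q(sqrt(9165)) are distinct degree-2 extensions, so [K:Q] = 4 (Klein four Galois group).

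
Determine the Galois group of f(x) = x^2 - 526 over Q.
Gal(K/Q) = Z/2Z (cyclic of order 2)

x^2 - 526 is irreducible over Q since 526 is not a rational square. The splitting field Q(sqrt(526)) has degree 2 over Q, and its unique nontrivial automorphism is sqrt(526) ↦ -sqrt(526). Hence Gal(Q(sqrt(526))/Q) = Z/2Z.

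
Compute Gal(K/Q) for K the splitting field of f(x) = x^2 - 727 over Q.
Gal(K/Q) = Z/2Z (cyclic of order 2)

x^2 - 727 is irreducible over Q since 727 is not a rational square. The splitting field Q(sqrt(727)) has degree 2 over Q, and its unique nontrivial automorphism is sqrt(727) ↦ -sqrt(727). Hence Gal(Q(sqrt(727))/Q) = Z/2Z.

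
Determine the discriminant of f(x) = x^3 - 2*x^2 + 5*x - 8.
Δ = -944

For x^3 + a x^2 + b x + c the discriminant is Δ = 18 a b c - 4 a^3 c + a^2 b^2 - 4 b^3 - 27 c^2.
Plug a = -2, b = 5, c = -8:
  18*(-2)*(5)*(-8) - 4*(-2)^3*(-8) + (-2)^2*(5)^2 - 4*(5)^3 - 27*(-8)^2
  = 1440 + (-256) + 100 + (-500) + (-1728)
  = -944.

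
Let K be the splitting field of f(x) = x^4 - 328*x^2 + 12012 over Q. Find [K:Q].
[K:Q] = 4

f factors as (x^2 - 286)(x^2 - 42); the splitting field is K = Q(sqrt(286), sqrt(42)). Since 286, 42, and 12012 are all non-squares in Q, the three subfields Q(sqrt(286)), Q(sqrt(42)), Q(sqrt(12012)) are distinct degree-2 extensions, so [K:Q] = 4 (Klein four Galois group).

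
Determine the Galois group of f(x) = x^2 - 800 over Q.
Gal(K/Q) = Z/2Z (cyclic of order 2)

x^2 - 800 is irreducible over Q since 800 is not a rational square. The splitting field Q(sqrt(800)) has degree 2 over Q, and its unique nontrivial automorphism is sqrt(800) ↦ -sqrt(800). Hence Gal(Q(sqrt(800))/Q) = Z/2Z.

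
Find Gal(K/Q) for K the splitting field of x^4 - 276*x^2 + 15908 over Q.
Gal(K/Q) = V_4 (Klein four-group, Z/2Z × Z/2Z)

f factors as (x^2 - 194)(x^2 - 82), so the splitting field is K = Q(sqrt(194), sqrt(82)). The elements 194, 82, 15908 are all non-squares in Q, so sqrt(194) and sqrt(82) generate independent quadratic extensions. Thus [K:Q] = 4 and Gal(K/Q) is generated by the two order-2 automorphisms sqrt(194) ↦ -sqrt(194) and sqrt(82) ↦ -sqrt(82), giving V_4.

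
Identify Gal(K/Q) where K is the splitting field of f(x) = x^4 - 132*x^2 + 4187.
Gal(K/Q) = V_4 (Klein four-group, Z/2Z × Z/2Z)

f factors as (x^2 - 79)(x^2 - 53), so the splitting field is K = Q(sqrt(79), sqrt(53)). The elements 79, 53, 4187 are all non-squares in Q, so sqrt(79) and sqrt(53) generate independent quadratic extensions. Thus [K:Q] = 4 and Gal(K/Q) is generated by the two order-2 automorphisms sqrt(79) ↦ -sqrt(79) and sqrt(53) ↦ -sqrt(53), giving V_4.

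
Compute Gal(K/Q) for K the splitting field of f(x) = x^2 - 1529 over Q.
Gal(K/Q) = Z/2Z (cyclic of order 2)

x^2 - 1529 is irreducible over Q since 1529 is not a rational square. The splitting field Q(sqrt(1529)) has degree 2 over Q, and its unique nontrivial automorphism is sqrt(1529) ↦ -sqrt(1529). Hence Gal(Q(sqrt(1529))/Q) = Z/2Z.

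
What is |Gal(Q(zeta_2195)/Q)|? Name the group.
|Gal(Q(zeta_2195)/Q)| = phi(2195) = 1752; group ≅ (Z/2195Z)^* ≅ Z/4Z × Z/438Z

The n-th cyclotomic polynomial Φ_2195(x) is the minimal polynomial of zeta_2195 over Q and has degree phi(2195) = 1752. So Q(zeta_2195) is a degree-1752 Galois extension with Galois group (Z/2195Z)^*. By CRT, (Z/2195Z)^* ≅ (Z/5Z)^* × (Z/439Z)^*. Each prime-power unit group is (Z/5Z)^* ≅ Z/4Z; (Z/439Z)^* ≅ Z/438Z. Hence Gal(Q(zeta_2195)/Q) ≅ Z/4Z × Z/438Z.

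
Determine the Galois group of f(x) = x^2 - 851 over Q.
Gal(K/Q) = Z/2Z (cyclic of order 2)

x^2 - 851 is irreducible over Q since 851 is not a rational square. The splitting field Q(sqrt(851)) has degree 2 over Q, and its unique nontrivial automorphism is sqrt(851) ↦ -sqrt(851). Hence Gal(Q(sqrt(851))/Q) = Z/2Z.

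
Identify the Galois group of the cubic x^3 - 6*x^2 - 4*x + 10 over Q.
Gal(K/Q) = S_3 (symmetric group of order 6)

Compute the discriminant of x^3 + (-6)*x^2 + (-4)*x + (10): Δ = 11092. Since Δ is not a rational square, the Galois group is not contained in A_3; it must be the full S_3 (irreducibility of the cubic rules out anything smaller).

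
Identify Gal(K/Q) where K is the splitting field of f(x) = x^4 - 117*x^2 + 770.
Gal(K/Q) = V_4 (Klein four-group, Z/2Z × Z/2Z)

f factors as (x^2 - 110)(x^2 - 7), so the splitting field is K = Q(sqrt(110), sqrt(7)). The elements 110, 7, 770 are all non-squares in Q, so sqrt(110) and sqrt(7) generate independent quadratic extensions. Thus [K:Q] = 4 and Gal(K/Q) is generated by the two order-2 automorphisms sqrt(110) ↦ -sqrt(110) and sqrt(7) ↦ -sqrt(7), giving V_4.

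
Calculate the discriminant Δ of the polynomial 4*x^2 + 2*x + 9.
Δ = -140

For a quadratic a x^2 + b x + c the discriminant is Δ = b^2 - 4ac = (2)^2 - 4*(4)*(9) = 4 - (144) = -140.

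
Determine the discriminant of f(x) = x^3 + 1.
Δ = -27

For x^3 + a x^2 + b x + c the discriminant is Δ = 18 a b c - 4 a^3 c + a^2 b^2 - 4 b^3 - 27 c^2.
Plug a = 0, b = 0, c = 1:
  18*(0)*(0)*(1) - 4*(0)^3*(1) + (0)^2*(0)^2 - 4*(0)^3 - 27*(1)^2
  = 0 + (0) + 0 + (0) + (-27)
  = -27.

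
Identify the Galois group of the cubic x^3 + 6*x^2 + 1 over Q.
Gal(K/Q) = S_3 (symmetric group of order 6)

Compute the discriminant of x^3 + (6)*x^2 + (0)*x + (1): Δ = -891. Since Δ is not a rational square, the Galois group is not contained in A_3; it must be the full S_3 (irreducibility of the cubic rules out anything smaller).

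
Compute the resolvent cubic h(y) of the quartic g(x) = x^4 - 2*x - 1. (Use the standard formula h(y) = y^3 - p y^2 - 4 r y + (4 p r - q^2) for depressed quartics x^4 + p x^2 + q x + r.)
h(y) = y^3 + 4*y - 4

Identify coefficients: p = 0, q = -2, r = -1.
Plug into h(y) = y^3 - p y^2 - 4 r y + (4 p r - q^2):
  h(y) = y^3 - (0) y^2 - 4*(-1) y + (4*(0)*(-1) - (-2)^2)
       = y^3 + (0) y^2 + (4) y + (-4).
Simplifying: h(y) = y^3 + 4*y - 4.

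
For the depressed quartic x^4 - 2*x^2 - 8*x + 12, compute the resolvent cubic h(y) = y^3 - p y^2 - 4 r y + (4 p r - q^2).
h(y) = y^3 + 2*y^2 - 48*y - 160

Identify coefficients: p = -2, q = -8, r = 12.
Plug into h(y) = y^3 - p y^2 - 4 r y + (4 p r - q^2):
  h(y) = y^3 - (-2) y^2 - 4*(12) y + (4*(-2)*(12) - (-8)^2)
       = y^3 + (2) y^2 + (-48) y + (-160).
Simplifying: h(y) = y^3 + 2*y^2 - 48*y - 160.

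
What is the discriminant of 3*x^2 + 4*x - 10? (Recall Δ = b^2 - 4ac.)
Δ = 136

For a quadratic a x^2 + b x + c the discriminant is Δ = b^2 - 4ac = (4)^2 - 4*(3)*(-10) = 16 - (-120) = 136.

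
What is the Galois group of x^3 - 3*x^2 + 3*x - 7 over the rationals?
Gal(K/Q) = S_3 (symmetric group of order 6)

Compute the discriminant of x^3 + (-3)*x^2 + (3)*x + (-7): Δ = -972. Since Δ is not a rational square, the Galois group is not contained in A_3; it must be the full S_3 (irreducibility of the cubic rules out anything smaller).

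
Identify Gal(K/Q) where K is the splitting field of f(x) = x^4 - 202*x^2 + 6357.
Gal(K/Q) = V_4 (Klein four-group, Z/2Z × Z/2Z)

f factors as (x^2 - 39)(x^2 - 163), so the splitting field is K = Q(sqrt(39), sqrt(163)). The elements 39, 163, 6357 are all non-squares in Q, so sqrt(39) and sqrt(163) generate independent quadratic extensions. Thus [K:Q] = 4 and Gal(K/Q) is generated by the two order-2 automorphisms sqrt(39) ↦ -sqrt(39) and sqrt(163) ↦ -sqrt(163), giving V_4.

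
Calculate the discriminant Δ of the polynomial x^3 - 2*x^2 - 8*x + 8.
Δ = 3136

For x^3 + a x^2 + b x + c the discriminant is Δ = 18 a b c - 4 a^3 c + a^2 b^2 - 4 b^3 - 27 c^2.
Plug a = -2, b = -8, c = 8:
  18*(-2)*(-8)*(8) - 4*(-2)^3*(8) + (-2)^2*(-8)^2 - 4*(-8)^3 - 27*(8)^2
  = 2304 + (256) + 256 + (2048) + (-1728)
  = 3136.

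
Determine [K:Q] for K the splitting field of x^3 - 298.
[K:Q] = 6

x^3 - 298 has one real root r = 298^(1/3) and two complex roots r*zeta_3, r*zeta_3^2 where zeta_3 = e^(2*pi*i/3). The splitting field is Q(r, zeta_3). [Q(r):Q] = 3 and [Q(zeta_3):Q] = 2 with gcd = 1, so [Q(r, zeta_3):Q] = 3 * 2 = 6.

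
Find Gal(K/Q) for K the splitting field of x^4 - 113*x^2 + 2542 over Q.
Gal(K/Q) = V_4 (Klein four-group, Z/2Z × Z/2Z)

f factors as (x^2 - 31)(x^2 - 82), so the splitting field is K = Q(sqrt(31), sqrt(82)). The elements 31, 82, 2542 are all non-squares in Q, so sqrt(31) and sqrt(82) generate independent quadratic extensions. Thus [K:Q] = 4 and Gal(K/Q) is generated by the two order-2 automorphisms sqrt(31) ↦ -sqrt(31) and sqrt(82) ↦ -sqrt(82), giving V_4.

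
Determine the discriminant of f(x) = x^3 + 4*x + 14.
Δ = -5548

For a depressed cubic x^3 + p x + q the discriminant is Δ = -4 p^3 - 27 q^2 = -4*(4)^3 - 27*(14)^2 = -256 - 5292 = -5548.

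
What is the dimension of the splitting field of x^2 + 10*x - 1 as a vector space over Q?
[K:Q] = 2

The discriminant of x^2 + (10)*x + (-1) is b^2 - 4c = 100 - (-4) = 104. Since 104 is not a perfect square in Q, the polynomial is irreducible over Q. Its two roots generate a degree-2 extension, so [K:Q] = 2.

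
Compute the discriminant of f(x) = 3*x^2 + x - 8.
Δ = 97

For a quadratic a x^2 + b x + c the discriminant is Δ = b^2 - 4ac = (1)^2 - 4*(3)*(-8) = 1 - (-96) = 97.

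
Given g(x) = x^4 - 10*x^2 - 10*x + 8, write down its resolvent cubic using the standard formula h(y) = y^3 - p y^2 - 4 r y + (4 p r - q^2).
h(y) = y^3 + 10*y^2 - 32*y - 420

Identify coefficients: p = -10, q = -10, r = 8.
Plug into h(y) = y^3 - p y^2 - 4 r y + (4 p r - q^2):
  h(y) = y^3 - (-10) y^2 - 4*(8) y + (4*(-10)*(8) - (-10)^2)
       = y^3 + (10) y^2 + (-32) y + (-420).
Simplifying: h(y) = y^3 + 10*y^2 - 32*y - 420.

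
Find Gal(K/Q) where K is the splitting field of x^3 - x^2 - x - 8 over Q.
Gal(K/Q) = S_3 (symmetric group of order 6)

Compute the discriminant of x^3 + (-1)*x^2 + (-1)*x + (-8): Δ = -1899. Since Δ is not a rational square, the Galois group is not contained in A_3; it must be the full S_3 (irreducibility of the cubic rules out anything smaller).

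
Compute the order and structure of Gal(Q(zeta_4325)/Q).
|Gal(Q(zeta_4325)/Q)| = phi(4325) = 3440; group ≅ (Z/4325Z)^* ≅ Z/20Z × Z/172Z

The n-th cyclotomic polynomial Φ_4325(x) is the minimal polynomial of zeta_4325 over Q and has degree phi(4325) = 3440. So Q(zeta_4325) is a degree-3440 Galois extension with Galois group (Z/4325Z)^*. By CRT, (Z/4325Z)^* ≅ (Z/25Z)^* × (Z/173Z)^*. Each prime-power unit group is (Z/25Z)^* ≅ Z/20Z; (Z/173Z)^* ≅ Z/172Z. Hence Gal(Q(zeta_4325)/Q) ≅ Z/20Z × Z/172Z.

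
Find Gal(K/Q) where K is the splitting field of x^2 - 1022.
Gal(K/Q) = Z/2Z (cyclic of order 2)

x^2 - 1022 is irreducible over Q since 1022 is not a rational square. The splitting field Q(sqrt(1022)) has degree 2 over Q, and its unique nontrivial automorphism is sqrt(1022) ↦ -sqrt(1022). Hence Gal(Q(sqrt(1022))/Q) = Z/2Z.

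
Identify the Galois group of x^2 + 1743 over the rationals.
Gal(K/Q) = Z/2Z (cyclic of order 2)

x^2 + 1743 is irreducible over Q since -1743 is not a rational square. The splitting field Q(sqrt(-1743)) has degree 2 over Q, and its unique nontrivial automorphism is sqrt(-1743) ↦ -sqrt(-1743). Hence Gal(Q(sqrt(-1743))/Q) = Z/2Z.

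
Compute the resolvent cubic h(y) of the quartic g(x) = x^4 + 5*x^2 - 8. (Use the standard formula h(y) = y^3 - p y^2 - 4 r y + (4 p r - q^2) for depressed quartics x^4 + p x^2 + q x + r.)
h(y) = y^3 - 5*y^2 + 32*y - 160

Identify coefficients: p = 5, q = 0, r = -8.
Plug into h(y) = y^3 - p y^2 - 4 r y + (4 p r - q^2):
  h(y) = y^3 - (5) y^2 - 4*(-8) y + (4*(5)*(-8) - (0)^2)
       = y^3 + (-5) y^2 + (32) y + (-160).
Simplifying: h(y) = y^3 - 5*y^2 + 32*y - 160.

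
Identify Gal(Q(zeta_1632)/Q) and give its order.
|Gal(Q(zeta_1632)/Q)| = phi(1632) = 512; group ≅ (Z/1632Z)^* ≅ Z/2Z × Z/2Z × Z/8Z × Z/16Z

The n-th cyclotomic polynomial Φ_1632(x) is the minimal polynomial of zeta_1632 over Q and has degree phi(1632) = 512. So Q(zeta_1632) is a degree-512 Galois extension with Galois group (Z/1632Z)^*. By CRT, (Z/1632Z)^* ≅ (Z/32Z)^* × (Z/3Z)^* × (Z/17Z)^*. Each prime-power unit group is (Z/32Z)^* ≅ Z/2Z × Z/8Z; (Z/3Z)^* ≅ Z/2Z; (Z/17Z)^* ≅ Z/16Z. Hence Gal(Q(zeta_1632)/Q) ≅ Z/2Z × Z/2Z × Z/8Z × Z/16Z.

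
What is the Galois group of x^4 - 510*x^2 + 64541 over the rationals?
Gal(K/Q) = V_4 (Klein four-group, Z/2Z × Z/2Z)

f factors as (x^2 - 277)(x^2 - 233), so the splitting field is K = Q(sqrt(277), sqrt(233)). The elements 277, 233, 64541 are all non-squares in Q, so sqrt(277) and sqrt(233) generate independent quadratic extensions. Thus [K:Q] = 4 and Gal(K/Q) is generated by the two order-2 automorphisms sqrt(277) ↦ -sqrt(277) and sqrt(233) ↦ -sqrt(233), giving V_4.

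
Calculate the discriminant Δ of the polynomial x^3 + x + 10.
Δ = -2704

For a depressed cubic x^3 + p x + q the discriminant is Δ = -4 p^3 - 27 q^2 = -4*(1)^3 - 27*(10)^2 = -4 - 2700 = -2704.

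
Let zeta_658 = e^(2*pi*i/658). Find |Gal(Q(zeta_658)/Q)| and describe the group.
|Gal(Q(zeta_658)/Q)| = phi(658) = 276; group ≅ (Z/658Z)^* ≅ Z/6Z × Z/46Z

The n-th cyclotomic polynomial Φ_658(x) is the minimal polynomial of zeta_658 over Q and has degree phi(658) = 276. So Q(zeta_658) is a degree-276 Galois extension with Galois group (Z/658Z)^*. By CRT, (Z/658Z)^* ≅ (Z/2Z)^* × (Z/7Z)^* × (Z/47Z)^*. Each prime-power unit group is (Z/2Z)^* ≅ trivial group (order 1); (Z/7Z)^* ≅ Z/6Z; (Z/47Z)^* ≅ Z/46Z. Hence Gal(Q(zeta_658)/Q) ≅ Z/6Z × Z/46Z.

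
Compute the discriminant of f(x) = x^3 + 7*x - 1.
Δ = -1399

For a depressed cubic x^3 + p x + q the discriminant is Δ = -4 p^3 - 27 q^2 = -4*(7)^3 - 27*(-1)^2 = -1372 - 27 = -1399.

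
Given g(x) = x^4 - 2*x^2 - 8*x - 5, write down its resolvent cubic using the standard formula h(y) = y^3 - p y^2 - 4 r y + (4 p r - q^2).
h(y) = y^3 + 2*y^2 + 20*y - 24

Identify coefficients: p = -2, q = -8, r = -5.
Plug into h(y) = y^3 - p y^2 - 4 r y + (4 p r - q^2):
  h(y) = y^3 - (-2) y^2 - 4*(-5) y + (4*(-2)*(-5) - (-8)^2)
       = y^3 + (2) y^2 + (20) y + (-24).
Simplifying: h(y) = y^3 + 2*y^2 + 20*y - 24.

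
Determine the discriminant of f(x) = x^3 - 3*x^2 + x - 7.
Δ = -1696

For x^3 + a x^2 + b x + c the discriminant is Δ = 18 a b c - 4 a^3 c + a^2 b^2 - 4 b^3 - 27 c^2.
Plug a = -3, b = 1, c = -7:
  18*(-3)*(1)*(-7) - 4*(-3)^3*(-7) + (-3)^2*(1)^2 - 4*(1)^3 - 27*(-7)^2
  = 378 + (-756) + 9 + (-4) + (-1323)
  = -1696.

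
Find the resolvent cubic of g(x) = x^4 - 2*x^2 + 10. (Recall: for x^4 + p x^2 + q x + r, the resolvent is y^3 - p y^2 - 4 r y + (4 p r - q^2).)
h(y) = y^3 + 2*y^2 - 40*y - 80

Identify coefficients: p = -2, q = 0, r = 10.
Plug into h(y) = y^3 - p y^2 - 4 r y + (4 p r - q^2):
  h(y) = y^3 - (-2) y^2 - 4*(10) y + (4*(-2)*(10) - (0)^2)
       = y^3 + (2) y^2 + (-40) y + (-80).
Simplifying: h(y) = y^3 + 2*y^2 - 40*y - 80.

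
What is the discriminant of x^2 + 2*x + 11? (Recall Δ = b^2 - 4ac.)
Δ = -40

For a quadratic a x^2 + b x + c the discriminant is Δ = b^2 - 4ac = (2)^2 - 4*(1)*(11) = 4 - (44) = -40.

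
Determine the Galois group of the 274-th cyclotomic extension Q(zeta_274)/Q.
|Gal(Q(zeta_274)/Q)| = phi(274) = 136; group ≅ (Z/274Z)^* ≅ Z/136Z

The n-th cyclotomic polynomial Φ_274(x) is the minimal polynomial of zeta_274 over Q and has degree phi(274) = 136. So Q(zeta_274) is a degree-136 Galois extension with Galois group (Z/274Z)^*. By CRT, (Z/274Z)^* ≅ (Z/2Z)^* × (Z/137Z)^*. Each prime-power unit group is (Z/2Z)^* ≅ trivial group (order 1); (Z/137Z)^* ≅ Z/136Z. Hence Gal(Q(zeta_274)/Q) ≅ Z/136Z.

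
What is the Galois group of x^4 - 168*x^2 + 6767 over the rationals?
Gal(K/Q) = V_4 (Klein four-group, Z/2Z × Z/2Z)

f factors as (x^2 - 101)(x^2 - 67), so the splitting field is K = Q(sqrt(101), sqrt(67)). The elements 101, 67, 6767 are all non-squares in Q, so sqrt(101) and sqrt(67) generate independent quadratic extensions. Thus [K:Q] = 4 and Gal(K/Q) is generated by the two order-2 automorphisms sqrt(101) ↦ -sqrt(101) and sqrt(67) ↦ -sqrt(67), giving V_4.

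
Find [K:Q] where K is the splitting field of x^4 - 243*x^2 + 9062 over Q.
[K:Q] = 4

f factors as (x^2 - 46)(x^2 - 197); the splitting field is K = Q(sqrt(46), sqrt(197)). Since 46, 197, and 9062 are all non-squares in Q, the three subfields Q(sqrt(46)), Q(sqrt(197)), Q(sqrt(9062)) are distinct degree-2 extensions, so [K:Q] = 4 (Klein four Galois group).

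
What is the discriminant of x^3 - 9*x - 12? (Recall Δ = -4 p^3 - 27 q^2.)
Δ = -972

For a depressed cubic x^3 + p x + q the discriminant is Δ = -4 p^3 - 27 q^2 = -4*(-9)^3 - 27*(-12)^2 = 2916 - 3888 = -972.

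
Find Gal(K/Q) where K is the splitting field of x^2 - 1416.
Gal(K/Q) = Z/2Z (cyclic of order 2)

x^2 - 1416 is irreducible over Q since 1416 is not a rational square. The splitting field Q(sqrt(1416)) has degree 2 over Q, and its unique nontrivial automorphism is sqrt(1416) ↦ -sqrt(1416). Hence Gal(Q(sqrt(1416))/Q) = Z/2Z.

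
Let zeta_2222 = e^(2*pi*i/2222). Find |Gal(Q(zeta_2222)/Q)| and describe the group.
|Gal(Q(zeta_2222)/Q)| = phi(2222) = 1000; group ≅ (Z/2222Z)^* ≅ Z/10Z × Z/100Z

The n-th cyclotomic polynomial Φ_2222(x) is the minimal polynomial of zeta_2222 over Q and has degree phi(2222) = 1000. So Q(zeta_2222) is a degree-1000 Galois extension with Galois group (Z/2222Z)^*. By CRT, (Z/2222Z)^* ≅ (Z/2Z)^* × (Z/11Z)^* × (Z/101Z)^*. Each prime-power unit group is (Z/2Z)^* ≅ trivial group (order 1); (Z/11Z)^* ≅ Z/10Z; (Z/101Z)^* ≅ Z/100Z. Hence Gal(Q(zeta_2222)/Q) ≅ Z/10Z × Z/100Z.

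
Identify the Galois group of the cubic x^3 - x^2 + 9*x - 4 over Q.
Gal(K/Q) = S_3 (symmetric group of order 6)

Compute the discriminant of x^3 + (-1)*x^2 + (9)*x + (-4): Δ = -2635. Since Δ is not a rational square, the Galois group is not contained in A_3; it must be the full S_3 (irreducibility of the cubic rules out anything smaller).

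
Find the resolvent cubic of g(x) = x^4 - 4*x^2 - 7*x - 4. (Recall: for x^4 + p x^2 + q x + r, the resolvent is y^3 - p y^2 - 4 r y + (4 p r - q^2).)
h(y) = y^3 + 4*y^2 + 16*y + 15

Identify coefficients: p = -4, q = -7, r = -4.
Plug into h(y) = y^3 - p y^2 - 4 r y + (4 p r - q^2):
  h(y) = y^3 - (-4) y^2 - 4*(-4) y + (4*(-4)*(-4) - (-7)^2)
       = y^3 + (4) y^2 + (16) y + (15).
Simplifying: h(y) = y^3 + 4*y^2 + 16*y + 15.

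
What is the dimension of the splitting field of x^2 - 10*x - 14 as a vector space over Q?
[K:Q] = 2

The discriminant of x^2 + (-10)*x + (-14) is b^2 - 4c = 100 - (-56) = 156. Since 156 is not a perfect square in Q, the polynomial is irreducible over Q. Its two roots generate a degree-2 extension, so [K:Q] = 2.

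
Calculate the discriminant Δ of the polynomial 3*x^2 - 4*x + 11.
Δ = -116

For a quadratic a x^2 + b x + c the discriminant is Δ = b^2 - 4ac = (-4)^2 - 4*(3)*(11) = 16 - (132) = -116.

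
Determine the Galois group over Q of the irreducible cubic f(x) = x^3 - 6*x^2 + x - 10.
Gal(K/Q) = S_3 (symmetric group of order 6)

Compute the discriminant of x^3 + (-6)*x^2 + (1)*x + (-10): Δ = -10228. Since Δ is not a rational square, the Galois group is not contained in A_3; it must be the full S_3 (irreducibility of the cubic rules out anything smaller).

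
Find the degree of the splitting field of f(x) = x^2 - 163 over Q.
[K:Q] = 2

The polynomial x^2 - 163 is irreducible over Q since 163 is not a perfect square. Its splitting field is Q(sqrt(163)), which has degree 2 over Q.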